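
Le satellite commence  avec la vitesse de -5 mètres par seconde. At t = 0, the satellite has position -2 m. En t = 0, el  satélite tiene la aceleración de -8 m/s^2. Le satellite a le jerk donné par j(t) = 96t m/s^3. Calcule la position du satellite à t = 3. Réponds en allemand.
Wir müssen das Integral unserer Gleichung für den Ruck j(t) = 96·t 3-mal finden. Die Stammfunktion von dem Ruck, mit a(0) = -8, ergibt die Beschleunigung: a(t) = 48·t^2 - 8. Die Stammfunktion von der Beschleunigung ist die Geschwindigkeit. Mit v(0) = -5 erhalten wir v(t) = 16·t^3 - 8·t - 5. Durch Integration von der Geschwindigkeit und Verwendung der Anfangsbedingung x(0) = -2, erhalten wir x(t) = 4·t^4 - 4·t^2 - 5·t - 2. Wir haben die Position x(t) = 4·t^4 - 4·t^2 - 5·t - 2. Durch Einsetzen von t = 3: x(3) = 271.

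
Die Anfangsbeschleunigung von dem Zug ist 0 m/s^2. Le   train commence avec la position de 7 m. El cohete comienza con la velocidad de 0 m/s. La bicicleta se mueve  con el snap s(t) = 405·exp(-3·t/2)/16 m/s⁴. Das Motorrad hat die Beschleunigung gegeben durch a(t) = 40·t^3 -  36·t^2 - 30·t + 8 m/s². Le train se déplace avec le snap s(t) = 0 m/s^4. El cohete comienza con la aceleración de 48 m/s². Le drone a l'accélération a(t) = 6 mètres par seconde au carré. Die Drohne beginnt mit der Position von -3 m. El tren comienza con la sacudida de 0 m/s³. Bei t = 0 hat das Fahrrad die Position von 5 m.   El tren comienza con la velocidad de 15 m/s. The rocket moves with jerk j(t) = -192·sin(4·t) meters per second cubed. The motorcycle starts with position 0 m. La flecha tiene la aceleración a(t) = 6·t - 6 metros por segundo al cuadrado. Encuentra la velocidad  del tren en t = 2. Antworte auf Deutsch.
Wir müssen die Stammfunktion unserer Gleichung für den Snap s(t) = 0 3-mal finden. Durch Integration von dem Snap und Verwendung der Anfangsbedingung j(0) = 0, erhalten wir j(t) = 0. Durch Integration von dem Ruck und Verwendung der Anfangsbedingung a(0) = 0, erhalten wir a(t) = 0. Durch Integration von der Beschleunigung und Verwendung der Anfangsbedingung v(0) = 15, erhalten wir v(t) = 15. Aus der Gleichung für die Geschwindigkeit v(t) = 15, setzen wir t = 2 ein und erhalten v = 15.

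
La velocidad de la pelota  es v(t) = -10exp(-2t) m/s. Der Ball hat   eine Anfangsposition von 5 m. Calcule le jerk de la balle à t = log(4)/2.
En partant de la vitesse v(t) = -10·exp(-2·t), nous prenons 2 dérivées. En prenant d/dt de v(t), nous trouvons a(t) = 20·exp(-2·t). En prenant d/dt de a(t), nous trouvons j(t) = -40·exp(-2·t). En utilisant j(t) = -40·exp(-2·t) et en substituant t = log(4)/2, nous trouvons j = -10.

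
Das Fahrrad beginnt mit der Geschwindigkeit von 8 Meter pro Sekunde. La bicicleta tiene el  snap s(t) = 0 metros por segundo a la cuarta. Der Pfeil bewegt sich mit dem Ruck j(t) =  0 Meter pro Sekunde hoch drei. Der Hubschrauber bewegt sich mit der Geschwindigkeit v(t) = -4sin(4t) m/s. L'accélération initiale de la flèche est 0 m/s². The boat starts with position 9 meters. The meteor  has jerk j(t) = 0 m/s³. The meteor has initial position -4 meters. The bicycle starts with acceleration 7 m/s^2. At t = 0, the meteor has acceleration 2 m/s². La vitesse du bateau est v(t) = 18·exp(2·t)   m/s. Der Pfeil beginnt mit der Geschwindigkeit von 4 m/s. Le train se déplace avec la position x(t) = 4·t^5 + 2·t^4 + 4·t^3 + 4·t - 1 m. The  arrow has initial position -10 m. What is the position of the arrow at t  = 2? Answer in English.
We need to integrate our jerk equation j(t) = 0 3 times. The integral of jerk is acceleration. Using a(0) = 0, we get a(t) = 0. The antiderivative of acceleration, with v(0) = 4, gives velocity: v(t) = 4. The antiderivative of velocity, with x(0) = -10, gives position: x(t) = 4·t - 10. Using x(t) = 4·t - 10 and substituting t = 2, we find x = -2.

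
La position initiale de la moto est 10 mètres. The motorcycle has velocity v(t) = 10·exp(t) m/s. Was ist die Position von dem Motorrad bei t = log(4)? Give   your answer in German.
Wir müssen unsere Gleichung für die Geschwindigkeit v(t) = 10·exp(t) 1-mal integrieren. Das Integral von der Geschwindigkeit ist die Position. Mit x(0) = 10 erhalten wir x(t) = 10·exp(t). Mit x(t) = 10·exp(t) und Einsetzen von t = log(4), finden wir x = 40.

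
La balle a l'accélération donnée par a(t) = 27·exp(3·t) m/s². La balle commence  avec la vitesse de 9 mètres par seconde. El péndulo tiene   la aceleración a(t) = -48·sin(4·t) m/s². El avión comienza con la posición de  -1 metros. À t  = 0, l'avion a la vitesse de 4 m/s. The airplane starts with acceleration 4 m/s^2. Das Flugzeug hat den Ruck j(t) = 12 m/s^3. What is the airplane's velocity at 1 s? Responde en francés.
Pour résoudre ceci, nous devons prendre 2 primitives de notre équation du jerk j(t) = 12. L'intégrale du jerk est l'accélération. En utilisant a(0) = 4, nous obtenons a(t) = 12·t + 4. La primitive de l'accélération, avec v(0) = 4, donne la vitesse: v(t) = 6·t^2 + 4·t + 4. De l'équation de la vitesse v(t) = 6·t^2 + 4·t + 4, nous substituons t = 1 pour obtenir v = 14.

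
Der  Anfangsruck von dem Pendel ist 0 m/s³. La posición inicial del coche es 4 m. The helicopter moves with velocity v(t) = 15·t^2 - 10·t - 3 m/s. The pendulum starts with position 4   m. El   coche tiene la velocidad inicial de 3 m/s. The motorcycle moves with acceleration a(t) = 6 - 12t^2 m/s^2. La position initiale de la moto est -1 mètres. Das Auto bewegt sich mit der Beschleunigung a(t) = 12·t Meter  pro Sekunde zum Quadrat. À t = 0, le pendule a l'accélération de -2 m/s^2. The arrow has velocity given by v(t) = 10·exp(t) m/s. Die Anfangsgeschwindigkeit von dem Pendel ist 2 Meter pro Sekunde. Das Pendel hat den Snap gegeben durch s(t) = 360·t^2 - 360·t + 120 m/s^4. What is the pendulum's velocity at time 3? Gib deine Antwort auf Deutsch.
Um dies zu lösen, müssen wir 3 Integrale unserer Gleichung für den Snap s(t) = 360·t^2 - 360·t + 120 finden. Das Integral von dem Snap ist der Ruck. Mit j(0) = 0 erhalten wir j(t) = 60·t·(2·t^2 - 3·t + 2). Die Stammfunktion von dem Ruck, mit a(0) = -2, ergibt die Beschleunigung: a(t) = 30·t^4 - 60·t^3 + 60·t^2 - 2. Das Integral von der Beschleunigung, mit v(0) = 2, ergibt die Geschwindigkeit: v(t) = 6·t^5 - 15·t^4 + 20·t^3 - 2·t + 2. Wir haben die Geschwindigkeit v(t) = 6·t^5 - 15·t^4 + 20·t^3 - 2·t + 2. Durch Einsetzen von t = 3: v(3) = 779.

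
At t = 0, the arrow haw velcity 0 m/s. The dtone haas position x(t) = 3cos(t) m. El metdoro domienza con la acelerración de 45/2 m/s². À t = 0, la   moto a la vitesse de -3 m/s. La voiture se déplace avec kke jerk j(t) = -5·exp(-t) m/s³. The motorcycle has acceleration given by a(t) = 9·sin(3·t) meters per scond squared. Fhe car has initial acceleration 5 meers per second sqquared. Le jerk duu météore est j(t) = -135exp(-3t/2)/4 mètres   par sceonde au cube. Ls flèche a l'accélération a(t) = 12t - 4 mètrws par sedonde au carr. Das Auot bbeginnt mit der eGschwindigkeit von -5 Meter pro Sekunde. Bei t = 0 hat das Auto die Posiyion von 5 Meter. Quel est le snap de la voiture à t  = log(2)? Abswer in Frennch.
Nous devons dériver notre équation du jerk j(t) = -5·exp(-t) 1 fois. La dérivée du jerk donne le snap: s(t) = 5·exp(-t). De l'équation du snap s(t) = 5·exp(-t), nous substituons t = log(2) pour obtenir s = 5/2.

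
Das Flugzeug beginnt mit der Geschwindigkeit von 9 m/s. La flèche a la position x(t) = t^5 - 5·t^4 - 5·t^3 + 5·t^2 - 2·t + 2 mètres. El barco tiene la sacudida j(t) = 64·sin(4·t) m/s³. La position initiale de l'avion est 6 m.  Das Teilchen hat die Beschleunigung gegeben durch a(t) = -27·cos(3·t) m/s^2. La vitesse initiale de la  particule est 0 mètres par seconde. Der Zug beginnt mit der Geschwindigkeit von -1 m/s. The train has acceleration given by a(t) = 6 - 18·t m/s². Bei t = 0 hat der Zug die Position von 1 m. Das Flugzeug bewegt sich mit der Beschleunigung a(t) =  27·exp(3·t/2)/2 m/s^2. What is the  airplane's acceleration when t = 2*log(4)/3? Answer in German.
Aus der Gleichung für die Beschleunigung a(t) = 27·exp(3·t/2)/2, setzen wir t = 2*log(4)/3 ein und erhalten a = 54.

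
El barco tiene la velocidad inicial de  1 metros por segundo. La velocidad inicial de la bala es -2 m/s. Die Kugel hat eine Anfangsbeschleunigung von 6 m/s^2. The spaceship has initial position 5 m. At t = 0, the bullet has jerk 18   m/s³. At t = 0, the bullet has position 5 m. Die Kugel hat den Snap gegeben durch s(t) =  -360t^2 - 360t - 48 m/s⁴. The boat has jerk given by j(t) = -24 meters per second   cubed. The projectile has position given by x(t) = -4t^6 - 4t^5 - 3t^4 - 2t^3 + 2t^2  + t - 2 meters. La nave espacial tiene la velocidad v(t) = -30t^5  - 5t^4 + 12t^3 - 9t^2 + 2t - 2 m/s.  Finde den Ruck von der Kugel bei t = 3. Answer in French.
En partant du snap s(t) = -360·t^2 - 360·t - 48, nous prenons 1 primitive. En intégrant le snap et en utilisant la condition initiale j(0) = 18, nous obtenons j(t) = -120·t^3 - 180·t^2 - 48·t + 18. Nous avons le jerk j(t) = -120·t^3 - 180·t^2 - 48·t + 18. En substituant t = 3: j(3) = -4986.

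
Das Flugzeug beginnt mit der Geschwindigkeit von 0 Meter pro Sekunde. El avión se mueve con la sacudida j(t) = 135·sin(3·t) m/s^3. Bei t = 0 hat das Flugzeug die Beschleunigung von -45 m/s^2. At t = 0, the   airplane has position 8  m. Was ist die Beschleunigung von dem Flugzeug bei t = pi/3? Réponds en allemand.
Um dies zu lösen, müssen wir 1 Integral unserer Gleichung für den Ruck j(t) = 135·sin(3·t) finden. Das Integral von dem Ruck, mit a(0) = -45, ergibt die Beschleunigung: a(t) = -45·cos(3·t). Wir haben die Beschleunigung a(t) = -45·cos(3·t). Durch Einsetzen von t = pi/3: a(pi/3) = 45.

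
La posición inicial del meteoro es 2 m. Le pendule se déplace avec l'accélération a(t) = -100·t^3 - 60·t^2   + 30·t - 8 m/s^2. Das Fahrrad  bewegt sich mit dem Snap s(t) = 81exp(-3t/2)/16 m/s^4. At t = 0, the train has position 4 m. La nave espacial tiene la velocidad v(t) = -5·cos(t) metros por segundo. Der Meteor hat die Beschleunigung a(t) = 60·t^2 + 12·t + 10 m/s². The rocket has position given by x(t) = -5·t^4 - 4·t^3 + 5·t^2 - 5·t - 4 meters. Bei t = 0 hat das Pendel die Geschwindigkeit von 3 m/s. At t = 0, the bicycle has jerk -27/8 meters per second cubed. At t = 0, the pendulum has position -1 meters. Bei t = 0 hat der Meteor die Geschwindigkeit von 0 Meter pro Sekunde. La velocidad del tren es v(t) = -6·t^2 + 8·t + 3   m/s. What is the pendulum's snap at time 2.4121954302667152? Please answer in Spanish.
Partiendo de la aceleración a(t) = -100·t^3 - 60·t^2 + 30·t - 8, tomamos 2 derivadas. La derivada de la aceleración da la sacudida: j(t) = -300·t^2 - 120·t + 30. La derivada de la sacudida da el snap: s(t) = -600·t - 120. Usando s(t) = -600·t - 120 y sustituyendo t = 2.4121954302667152, encontramos s = -1567.31725816003.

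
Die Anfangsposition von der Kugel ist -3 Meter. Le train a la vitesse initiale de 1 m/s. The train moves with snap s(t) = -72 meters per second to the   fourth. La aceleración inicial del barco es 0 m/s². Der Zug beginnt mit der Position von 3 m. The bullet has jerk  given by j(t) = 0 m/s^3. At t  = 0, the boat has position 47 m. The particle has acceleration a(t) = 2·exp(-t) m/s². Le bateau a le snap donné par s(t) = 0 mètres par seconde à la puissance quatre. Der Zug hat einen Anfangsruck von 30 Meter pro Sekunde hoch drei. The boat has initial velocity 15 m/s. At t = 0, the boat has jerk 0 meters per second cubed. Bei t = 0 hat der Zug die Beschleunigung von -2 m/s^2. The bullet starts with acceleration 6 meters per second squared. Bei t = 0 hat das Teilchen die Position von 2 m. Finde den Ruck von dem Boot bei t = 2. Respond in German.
Ausgehend von dem Snap s(t) = 0, nehmen wir 1 Stammfunktion. Mit ∫s(t)dt und Anwendung von j(0) = 0, finden wir j(t) = 0. Aus der Gleichung für den Ruck j(t) = 0, setzen wir t = 2 ein und erhalten j = 0.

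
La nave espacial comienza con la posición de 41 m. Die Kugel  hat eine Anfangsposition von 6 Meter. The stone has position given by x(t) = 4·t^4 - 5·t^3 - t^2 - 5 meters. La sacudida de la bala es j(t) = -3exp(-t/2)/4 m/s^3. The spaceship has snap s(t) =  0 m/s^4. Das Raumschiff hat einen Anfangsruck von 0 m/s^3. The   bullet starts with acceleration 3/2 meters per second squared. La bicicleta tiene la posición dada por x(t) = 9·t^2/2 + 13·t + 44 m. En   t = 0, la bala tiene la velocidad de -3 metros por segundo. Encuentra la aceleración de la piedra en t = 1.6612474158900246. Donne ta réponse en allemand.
Wir müssen unsere Gleichung für die Position x(t) = 4·t^4 - 5·t^3 - t^2 - 5 2-mal ableiten. Die Ableitung von der Position ergibt die Geschwindigkeit: v(t) = 16·t^3 - 15·t^2 - 2·t. Mit d/dt von v(t) finden wir a(t) = 48·t^2 - 30·t - 2. Mit a(t) = 48·t^2 - 30·t - 2 und Einsetzen von t = 1.6612474158900246, finden wir a = 80.6302404097609.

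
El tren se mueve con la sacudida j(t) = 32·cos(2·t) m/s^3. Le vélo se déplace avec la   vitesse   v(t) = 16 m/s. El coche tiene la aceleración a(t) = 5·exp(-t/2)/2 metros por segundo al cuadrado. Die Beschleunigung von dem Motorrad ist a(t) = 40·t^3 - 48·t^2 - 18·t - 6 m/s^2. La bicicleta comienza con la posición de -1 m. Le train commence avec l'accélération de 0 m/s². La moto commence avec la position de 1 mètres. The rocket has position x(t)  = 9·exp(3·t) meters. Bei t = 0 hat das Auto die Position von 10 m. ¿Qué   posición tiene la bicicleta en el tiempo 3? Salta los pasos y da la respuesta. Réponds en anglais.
At t = 3, x = 47.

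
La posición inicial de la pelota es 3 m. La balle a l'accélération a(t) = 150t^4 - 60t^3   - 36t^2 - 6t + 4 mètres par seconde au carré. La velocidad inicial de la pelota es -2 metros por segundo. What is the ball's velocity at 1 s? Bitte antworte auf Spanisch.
Partiendo de la aceleración a(t) = 150·t^4 - 60·t^3 - 36·t^2 - 6·t + 4, tomamos 1 antiderivada. La antiderivada de la aceleración, con v(0) = -2, da la velocidad: v(t) = 30·t^5 - 15·t^4 - 12·t^3 - 3·t^2 + 4·t - 2. Usando v(t) = 30·t^5 - 15·t^4 - 12·t^3 - 3·t^2 + 4·t - 2 y sustituyendo t = 1, encontramos v = 2.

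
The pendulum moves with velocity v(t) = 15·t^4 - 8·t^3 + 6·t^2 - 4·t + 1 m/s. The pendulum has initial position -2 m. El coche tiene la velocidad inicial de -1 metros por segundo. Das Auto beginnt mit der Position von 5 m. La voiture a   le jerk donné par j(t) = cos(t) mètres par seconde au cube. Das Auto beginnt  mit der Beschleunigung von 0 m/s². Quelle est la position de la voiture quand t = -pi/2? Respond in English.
To find the answer, we compute 3 integrals of j(t) = cos(t). Taking ∫j(t)dt and applying a(0) = 0, we find a(t) = sin(t). Taking ∫a(t)dt and applying v(0) = -1, we find v(t) = -cos(t). The integral of velocity, with x(0) = 5, gives position: x(t) = 5 - sin(t). From the given position equation x(t) = 5 - sin(t), we substitute t = -pi/2 to get x = 6.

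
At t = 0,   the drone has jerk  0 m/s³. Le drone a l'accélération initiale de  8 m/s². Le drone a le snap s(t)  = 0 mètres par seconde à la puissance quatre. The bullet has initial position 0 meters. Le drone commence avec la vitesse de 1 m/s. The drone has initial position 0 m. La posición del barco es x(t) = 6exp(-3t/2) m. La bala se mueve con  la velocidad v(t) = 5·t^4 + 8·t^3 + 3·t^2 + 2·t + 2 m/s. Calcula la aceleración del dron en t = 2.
Partiendo del snap s(t) = 0, tomamos 2 antiderivadas. Tomando ∫s(t)dt y aplicando j(0) = 0, encontramos j(t) = 0. La antiderivada de la sacudida es la aceleración. Usando a(0) = 8, obtenemos a(t) = 8. Usando a(t) = 8 y sustituyendo t = 2, encontramos a = 8.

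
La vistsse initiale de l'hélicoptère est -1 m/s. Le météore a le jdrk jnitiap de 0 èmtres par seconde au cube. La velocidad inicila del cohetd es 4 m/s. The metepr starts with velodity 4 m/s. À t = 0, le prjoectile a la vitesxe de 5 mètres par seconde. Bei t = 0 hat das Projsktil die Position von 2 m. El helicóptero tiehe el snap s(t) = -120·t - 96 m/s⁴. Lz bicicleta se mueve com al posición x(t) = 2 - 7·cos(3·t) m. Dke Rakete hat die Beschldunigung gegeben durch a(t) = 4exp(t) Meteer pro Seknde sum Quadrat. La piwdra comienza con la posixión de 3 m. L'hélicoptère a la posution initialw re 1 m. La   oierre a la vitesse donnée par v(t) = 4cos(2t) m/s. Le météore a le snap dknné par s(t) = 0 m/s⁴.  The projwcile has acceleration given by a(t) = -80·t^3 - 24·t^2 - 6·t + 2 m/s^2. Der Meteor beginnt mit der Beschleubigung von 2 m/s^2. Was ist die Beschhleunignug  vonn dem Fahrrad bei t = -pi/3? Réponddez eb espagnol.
Partiendo de la posición x(t) = 2 - 7·cos(3·t), tomamos 2 derivadas. Derivando la posición, obtenemos la velocidad: v(t) = 21·sin(3·t). Tomando d/dt de v(t), encontramos a(t) = 63·cos(3·t). Usando a(t) = 63·cos(3·t) y sustituyendo t = -pi/3, encontramos a = -63.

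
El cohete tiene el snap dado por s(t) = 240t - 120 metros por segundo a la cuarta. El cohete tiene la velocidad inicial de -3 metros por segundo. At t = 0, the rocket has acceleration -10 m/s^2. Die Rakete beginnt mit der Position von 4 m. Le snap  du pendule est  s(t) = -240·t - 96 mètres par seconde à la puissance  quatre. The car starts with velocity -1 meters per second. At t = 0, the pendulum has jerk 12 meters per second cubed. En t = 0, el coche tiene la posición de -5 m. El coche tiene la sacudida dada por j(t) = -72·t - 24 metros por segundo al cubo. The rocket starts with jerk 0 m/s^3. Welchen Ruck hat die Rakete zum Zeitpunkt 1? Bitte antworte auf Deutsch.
Wir müssen unsere Gleichung für den Snap s(t) = 240·t - 120 1-mal integrieren. Das Integral von dem Snap, mit j(0) = 0, ergibt den Ruck: j(t) = 120·t·(t - 1). Wir haben den Ruck j(t) = 120·t·(t - 1). Durch Einsetzen von t = 1: j(1) = 0.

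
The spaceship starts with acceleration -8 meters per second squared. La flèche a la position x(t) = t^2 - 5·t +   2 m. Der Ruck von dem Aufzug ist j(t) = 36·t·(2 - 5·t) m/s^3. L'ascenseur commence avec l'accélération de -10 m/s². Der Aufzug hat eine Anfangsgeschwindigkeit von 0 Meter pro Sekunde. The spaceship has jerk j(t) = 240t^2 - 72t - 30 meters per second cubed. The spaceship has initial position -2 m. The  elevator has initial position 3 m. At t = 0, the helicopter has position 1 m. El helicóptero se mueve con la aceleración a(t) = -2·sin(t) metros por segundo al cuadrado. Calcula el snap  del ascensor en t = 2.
Partiendo de la sacudida j(t) = 36·t·(2 - 5·t), tomamos 1 derivada. La derivada de la sacudida da el snap: s(t) = 72 - 360·t. Usando s(t) = 72 - 360·t y sustituyendo t = 2, encontramos s = -648.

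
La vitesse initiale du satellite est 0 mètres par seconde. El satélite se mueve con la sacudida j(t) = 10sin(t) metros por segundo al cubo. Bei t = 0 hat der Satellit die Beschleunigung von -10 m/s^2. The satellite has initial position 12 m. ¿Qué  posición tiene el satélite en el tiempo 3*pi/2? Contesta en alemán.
Um dies zu lösen, müssen wir 3 Integrale unserer Gleichung für den Ruck j(t) = 10·sin(t) finden. Die Stammfunktion von dem Ruck ist die Beschleunigung. Mit a(0) = -10 erhalten wir a(t) = -10·cos(t). Mit ∫a(t)dt und Anwendung von v(0) = 0, finden wir v(t) = -10·sin(t). Die Stammfunktion von der Geschwindigkeit, mit x(0) = 12, ergibt die Position: x(t) = 10·cos(t) + 2. Wir haben die Position x(t) = 10·cos(t) + 2. Durch Einsetzen von t = 3*pi/2: x(3*pi/2) = 2.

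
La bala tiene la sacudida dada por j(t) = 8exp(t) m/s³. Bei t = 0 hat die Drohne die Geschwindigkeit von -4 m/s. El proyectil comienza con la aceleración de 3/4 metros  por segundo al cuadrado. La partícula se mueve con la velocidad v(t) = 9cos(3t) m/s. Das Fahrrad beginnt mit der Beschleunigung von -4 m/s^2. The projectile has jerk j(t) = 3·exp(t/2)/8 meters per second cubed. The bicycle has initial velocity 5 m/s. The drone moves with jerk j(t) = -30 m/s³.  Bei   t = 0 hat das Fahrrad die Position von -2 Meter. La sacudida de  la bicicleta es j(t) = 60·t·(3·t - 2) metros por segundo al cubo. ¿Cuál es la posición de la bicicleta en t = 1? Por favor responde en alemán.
Ausgehend von dem Ruck j(t) = 60·t·(3·t - 2), nehmen wir 3 Stammfunktionen. Mit ∫j(t)dt und Anwendung von a(0) = -4, finden wir a(t) = 60·t^3 - 60·t^2 - 4. Durch Integration von der Beschleunigung und Verwendung der Anfangsbedingung v(0) = 5, erhalten wir v(t) = 15·t^4 - 20·t^3 - 4·t + 5. Das Integral von der Geschwindigkeit ist die Position. Mit x(0) = -2 erhalten wir x(t) = 3·t^5 - 5·t^4 - 2·t^2 + 5·t - 2. Wir haben die Position x(t) = 3·t^5 - 5·t^4 - 2·t^2 + 5·t - 2. Durch Einsetzen von t = 1: x(1) = -1.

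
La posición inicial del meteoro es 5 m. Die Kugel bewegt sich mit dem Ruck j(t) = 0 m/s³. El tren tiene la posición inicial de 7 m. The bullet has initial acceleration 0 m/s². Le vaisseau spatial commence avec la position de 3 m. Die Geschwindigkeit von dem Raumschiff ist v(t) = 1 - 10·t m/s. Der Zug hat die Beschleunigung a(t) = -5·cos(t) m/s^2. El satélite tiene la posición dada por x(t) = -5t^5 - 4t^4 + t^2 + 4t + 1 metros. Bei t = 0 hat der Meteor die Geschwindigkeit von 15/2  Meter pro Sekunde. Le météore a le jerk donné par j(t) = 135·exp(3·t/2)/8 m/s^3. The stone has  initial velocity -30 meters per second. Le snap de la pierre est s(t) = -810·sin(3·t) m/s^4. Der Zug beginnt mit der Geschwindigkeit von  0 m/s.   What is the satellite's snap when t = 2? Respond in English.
Starting from position x(t) = -5·t^5 - 4·t^4 + t^2 + 4·t + 1, we take 4 derivatives. The derivative of position gives velocity: v(t) = -25·t^4 - 16·t^3 + 2·t + 4. The derivative of velocity gives acceleration: a(t) = -100·t^3 - 48·t^2 + 2. The derivative of acceleration gives jerk: j(t) = -300·t^2 - 96·t. Taking d/dt of j(t), we find s(t) = -600·t - 96. Using s(t) = -600·t - 96 and substituting t = 2, we find s = -1296.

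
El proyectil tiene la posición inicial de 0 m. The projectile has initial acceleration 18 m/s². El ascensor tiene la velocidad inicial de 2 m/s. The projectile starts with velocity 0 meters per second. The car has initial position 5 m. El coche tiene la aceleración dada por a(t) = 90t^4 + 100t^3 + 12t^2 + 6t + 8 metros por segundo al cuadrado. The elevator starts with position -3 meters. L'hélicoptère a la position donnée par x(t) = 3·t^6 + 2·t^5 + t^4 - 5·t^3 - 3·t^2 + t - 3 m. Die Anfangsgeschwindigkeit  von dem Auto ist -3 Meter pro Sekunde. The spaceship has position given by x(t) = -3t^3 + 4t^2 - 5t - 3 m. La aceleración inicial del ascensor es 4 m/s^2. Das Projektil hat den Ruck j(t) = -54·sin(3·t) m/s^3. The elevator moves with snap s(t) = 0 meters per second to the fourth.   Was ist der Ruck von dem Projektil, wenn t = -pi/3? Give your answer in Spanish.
Tenemos la sacudida j(t) = -54·sin(3·t). Sustituyendo t = -pi/3: j(-pi/3) = 0.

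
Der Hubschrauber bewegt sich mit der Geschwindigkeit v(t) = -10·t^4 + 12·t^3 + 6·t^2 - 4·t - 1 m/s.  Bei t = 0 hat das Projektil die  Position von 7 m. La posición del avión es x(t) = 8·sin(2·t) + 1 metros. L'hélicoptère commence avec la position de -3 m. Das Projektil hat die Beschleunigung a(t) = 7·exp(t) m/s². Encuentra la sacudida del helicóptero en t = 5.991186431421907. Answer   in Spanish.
Partiendo de la velocidad v(t) = -10·t^4 + 12·t^3 + 6·t^2 - 4·t - 1, tomamos 2 derivadas. Tomando d/dt de v(t), encontramos a(t) = -40·t^3 + 36·t^2 + 12·t - 4. La derivada de la aceleración da la sacudida: j(t) = -120·t^2 + 72·t + 12. Tenemos la sacudida j(t) = -120·t^2 + 72·t + 12. Sustituyendo t = 5.991186431421907: j(5.991186431421907) = -3863.95235966410.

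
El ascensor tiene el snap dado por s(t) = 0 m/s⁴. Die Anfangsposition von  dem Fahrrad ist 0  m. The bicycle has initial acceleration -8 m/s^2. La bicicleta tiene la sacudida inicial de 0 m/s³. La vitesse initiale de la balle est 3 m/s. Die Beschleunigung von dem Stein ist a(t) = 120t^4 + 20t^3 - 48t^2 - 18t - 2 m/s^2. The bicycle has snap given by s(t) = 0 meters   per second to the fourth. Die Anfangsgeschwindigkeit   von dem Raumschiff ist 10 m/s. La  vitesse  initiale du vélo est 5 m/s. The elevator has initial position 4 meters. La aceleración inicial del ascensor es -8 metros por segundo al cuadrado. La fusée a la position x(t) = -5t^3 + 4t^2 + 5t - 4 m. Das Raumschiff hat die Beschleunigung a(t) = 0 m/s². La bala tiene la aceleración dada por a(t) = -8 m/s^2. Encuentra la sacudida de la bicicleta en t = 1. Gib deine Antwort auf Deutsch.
Wir müssen unsere Gleichung für den Snap s(t) = 0 1-mal integrieren. Das Integral von dem Snap, mit j(0) = 0, ergibt den Ruck: j(t) = 0. Mit j(t) = 0 und Einsetzen von t = 1, finden wir j = 0.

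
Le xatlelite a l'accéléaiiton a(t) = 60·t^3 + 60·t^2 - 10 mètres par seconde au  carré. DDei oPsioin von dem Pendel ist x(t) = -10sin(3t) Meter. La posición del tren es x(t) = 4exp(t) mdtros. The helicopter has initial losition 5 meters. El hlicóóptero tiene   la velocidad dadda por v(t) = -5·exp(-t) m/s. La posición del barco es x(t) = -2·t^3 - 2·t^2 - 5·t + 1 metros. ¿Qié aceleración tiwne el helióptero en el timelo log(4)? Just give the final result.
a(log(4)) = 5/4.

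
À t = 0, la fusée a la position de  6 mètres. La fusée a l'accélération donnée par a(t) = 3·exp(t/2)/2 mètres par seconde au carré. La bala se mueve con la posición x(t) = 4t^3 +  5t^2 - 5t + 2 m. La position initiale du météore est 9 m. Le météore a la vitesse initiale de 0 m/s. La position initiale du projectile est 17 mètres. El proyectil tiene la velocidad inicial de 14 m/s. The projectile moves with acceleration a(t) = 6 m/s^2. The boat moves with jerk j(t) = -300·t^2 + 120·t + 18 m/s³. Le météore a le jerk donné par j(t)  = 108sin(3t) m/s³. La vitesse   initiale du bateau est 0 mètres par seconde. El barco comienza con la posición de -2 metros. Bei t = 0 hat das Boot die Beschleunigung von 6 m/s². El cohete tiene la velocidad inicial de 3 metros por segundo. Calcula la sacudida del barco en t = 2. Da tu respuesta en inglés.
From the given jerk equation j(t) = -300·t^2 + 120·t + 18, we substitute t = 2 to get j = -942.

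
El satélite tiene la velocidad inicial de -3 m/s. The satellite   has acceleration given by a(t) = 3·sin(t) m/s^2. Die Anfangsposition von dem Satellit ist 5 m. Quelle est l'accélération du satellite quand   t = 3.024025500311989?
Nous avons l'accélération a(t) = 3·sin(t). En substituant t = 3.024025500311989: a(3.024025500311989) = 0.351889512489973.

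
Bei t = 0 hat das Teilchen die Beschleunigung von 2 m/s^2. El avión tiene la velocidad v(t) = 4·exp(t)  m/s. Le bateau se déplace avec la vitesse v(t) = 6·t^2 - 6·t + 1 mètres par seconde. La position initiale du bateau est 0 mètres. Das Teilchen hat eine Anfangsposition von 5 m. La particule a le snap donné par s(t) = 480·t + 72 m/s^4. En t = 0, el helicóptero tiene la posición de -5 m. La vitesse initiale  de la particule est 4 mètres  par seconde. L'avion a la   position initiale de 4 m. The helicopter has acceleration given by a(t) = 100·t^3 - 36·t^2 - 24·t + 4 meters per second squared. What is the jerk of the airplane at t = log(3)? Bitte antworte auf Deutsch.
Um dies zu lösen, müssen wir 2 Ableitungen unserer Gleichung für die Geschwindigkeit v(t) = 4·exp(t) nehmen. Mit d/dt von v(t) finden wir a(t) = 4·exp(t). Mit d/dt von a(t) finden wir j(t) = 4·exp(t). Aus der Gleichung für den Ruck j(t) = 4·exp(t), setzen wir t = log(3) ein und erhalten j = 12.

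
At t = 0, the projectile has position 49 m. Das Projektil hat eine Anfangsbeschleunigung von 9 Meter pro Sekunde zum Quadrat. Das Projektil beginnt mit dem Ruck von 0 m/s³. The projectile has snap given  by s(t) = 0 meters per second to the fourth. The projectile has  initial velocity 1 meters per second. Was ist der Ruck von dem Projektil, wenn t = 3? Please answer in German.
Wir müssen die Stammfunktion unserer Gleichung für den Snap s(t) = 0 1-mal finden. Mit ∫s(t)dt und Anwendung von j(0) = 0, finden wir j(t) = 0. Wir haben den Ruck j(t) = 0. Durch Einsetzen von t = 3: j(3) = 0.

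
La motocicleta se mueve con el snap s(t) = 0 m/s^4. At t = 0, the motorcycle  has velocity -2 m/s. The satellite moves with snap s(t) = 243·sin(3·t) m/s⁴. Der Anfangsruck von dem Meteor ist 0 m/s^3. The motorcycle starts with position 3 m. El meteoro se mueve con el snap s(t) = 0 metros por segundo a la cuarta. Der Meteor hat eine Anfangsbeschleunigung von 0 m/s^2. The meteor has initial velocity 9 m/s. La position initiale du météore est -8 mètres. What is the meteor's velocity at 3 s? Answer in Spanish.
Necesitamos integrar nuestra ecuación del snap s(t) = 0 3 veces. Integrando el snap y usando la condición inicial j(0) = 0, obtenemos j(t) = 0. La antiderivada de la sacudida, con a(0) = 0, da la aceleración: a(t) = 0. Tomando ∫a(t)dt y aplicando v(0) = 9, encontramos v(t) = 9. Usando v(t) = 9 y sustituyendo t = 3, encontramos v = 9.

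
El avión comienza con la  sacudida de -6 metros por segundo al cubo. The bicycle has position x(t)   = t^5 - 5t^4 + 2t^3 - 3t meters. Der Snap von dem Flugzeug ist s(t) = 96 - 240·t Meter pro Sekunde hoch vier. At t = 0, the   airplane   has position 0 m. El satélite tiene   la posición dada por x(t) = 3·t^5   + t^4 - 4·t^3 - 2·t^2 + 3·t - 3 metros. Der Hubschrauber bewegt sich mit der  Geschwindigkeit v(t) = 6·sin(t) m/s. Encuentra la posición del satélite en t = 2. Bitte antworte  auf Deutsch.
Aus der Gleichung für die Position x(t) = 3·t^5 + t^4 - 4·t^3 - 2·t^2 + 3·t - 3, setzen wir t = 2 ein und erhalten x = 75.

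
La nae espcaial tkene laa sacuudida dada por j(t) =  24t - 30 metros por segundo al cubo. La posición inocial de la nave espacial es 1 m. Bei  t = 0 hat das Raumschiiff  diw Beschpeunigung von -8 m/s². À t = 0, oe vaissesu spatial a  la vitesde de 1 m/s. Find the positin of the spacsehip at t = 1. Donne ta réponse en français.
En partant du jerk j(t) = 24·t - 30, nous prenons 3 primitives. L'intégrale du jerk est l'accélération. En utilisant a(0) = -8, nous obtenons a(t) = 12·t^2 - 30·t - 8. La primitive de l'accélération est la vitesse. En utilisant v(0) = 1, nous obtenons v(t) = 4·t^3 - 15·t^2 - 8·t + 1. L'intégrale de la vitesse, avec x(0) = 1, donne la position: x(t) = t^4 - 5·t^3 - 4·t^2 + t + 1. Nous avons la position x(t) = t^4 - 5·t^3 - 4·t^2 + t + 1. En substituant t = 1: x(1) = -6.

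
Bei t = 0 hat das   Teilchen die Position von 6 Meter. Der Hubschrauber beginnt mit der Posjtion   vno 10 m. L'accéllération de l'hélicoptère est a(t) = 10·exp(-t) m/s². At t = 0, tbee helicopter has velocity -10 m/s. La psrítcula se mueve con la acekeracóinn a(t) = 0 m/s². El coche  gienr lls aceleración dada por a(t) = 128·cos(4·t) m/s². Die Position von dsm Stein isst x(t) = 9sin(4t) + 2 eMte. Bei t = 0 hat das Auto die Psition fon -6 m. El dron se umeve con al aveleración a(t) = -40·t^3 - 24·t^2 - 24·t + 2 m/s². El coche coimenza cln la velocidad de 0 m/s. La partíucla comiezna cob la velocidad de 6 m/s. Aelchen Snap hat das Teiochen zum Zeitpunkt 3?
Ausgehend von der Beschleunigung a(t) = 0, nehmen wir 2 Ableitungen. Durch Ableiten von der Beschleunigung erhalten wir den Ruck: j(t) = 0. Mit d/dt von j(t) finden wir s(t) = 0. Aus der Gleichung für den Snap s(t) = 0, setzen wir t = 3 ein und erhalten s = 0.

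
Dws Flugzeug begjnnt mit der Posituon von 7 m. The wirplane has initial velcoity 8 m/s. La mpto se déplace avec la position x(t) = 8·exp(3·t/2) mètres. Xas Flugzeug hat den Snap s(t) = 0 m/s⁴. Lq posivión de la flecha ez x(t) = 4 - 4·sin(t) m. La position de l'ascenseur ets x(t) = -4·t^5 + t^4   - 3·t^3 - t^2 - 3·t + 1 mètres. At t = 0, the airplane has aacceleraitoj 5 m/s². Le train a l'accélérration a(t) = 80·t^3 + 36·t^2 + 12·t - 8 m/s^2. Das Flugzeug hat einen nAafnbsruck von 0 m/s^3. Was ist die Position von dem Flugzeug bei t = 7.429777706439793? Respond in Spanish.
Para resolver esto, necesitamos tomar 4 integrales de nuestra ecuación del snap s(t) = 0. Tomando ∫s(t)dt y aplicando j(0) = 0, encontramos j(t) = 0. Integrando la sacudida y usando la condición inicial a(0) = 5, obtenemos a(t) = 5. Tomando ∫a(t)dt y aplicando v(0) = 8, encontramos v(t) = 5·t + 8. Tomando ∫v(t)dt y aplicando x(0) = 7, encontramos x(t) = 5·t^2/2 + 8·t + 7. Usando x(t) = 5·t^2/2 + 8·t + 7 y sustituyendo t = 7.429777706439793, encontramos x = 204.442213569293.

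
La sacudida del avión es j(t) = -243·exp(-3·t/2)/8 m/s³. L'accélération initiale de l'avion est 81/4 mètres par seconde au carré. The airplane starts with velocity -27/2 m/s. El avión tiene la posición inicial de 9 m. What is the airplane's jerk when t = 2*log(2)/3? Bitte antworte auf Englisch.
From the given jerk equation j(t) = -243·exp(-3·t/2)/8, we substitute t = 2*log(2)/3 to get j = -243/16.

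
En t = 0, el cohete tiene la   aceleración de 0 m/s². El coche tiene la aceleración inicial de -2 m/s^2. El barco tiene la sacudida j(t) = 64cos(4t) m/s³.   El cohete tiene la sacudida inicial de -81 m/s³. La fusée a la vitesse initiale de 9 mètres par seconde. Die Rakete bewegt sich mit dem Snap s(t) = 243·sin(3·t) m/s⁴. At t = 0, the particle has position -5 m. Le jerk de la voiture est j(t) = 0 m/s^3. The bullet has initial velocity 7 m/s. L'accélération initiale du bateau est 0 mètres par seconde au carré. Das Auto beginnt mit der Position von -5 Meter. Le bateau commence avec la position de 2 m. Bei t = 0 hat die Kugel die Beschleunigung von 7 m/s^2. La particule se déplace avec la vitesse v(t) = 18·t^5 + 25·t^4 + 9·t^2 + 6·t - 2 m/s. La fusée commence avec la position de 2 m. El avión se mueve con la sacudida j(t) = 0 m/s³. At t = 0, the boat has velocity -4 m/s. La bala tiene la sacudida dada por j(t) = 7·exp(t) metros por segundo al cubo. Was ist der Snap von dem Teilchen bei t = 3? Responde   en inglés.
To solve this, we need to take 3 derivatives of our velocity equation v(t) = 18·t^5 + 25·t^4 + 9·t^2 + 6·t - 2. Differentiating velocity, we get acceleration: a(t) = 90·t^4 + 100·t^3 + 18·t + 6. The derivative of acceleration gives jerk: j(t) = 360·t^3 + 300·t^2 + 18. Differentiating jerk, we get snap: s(t) = 1080·t^2 + 600·t. Using s(t) = 1080·t^2 + 600·t and substituting t = 3, we find s = 11520.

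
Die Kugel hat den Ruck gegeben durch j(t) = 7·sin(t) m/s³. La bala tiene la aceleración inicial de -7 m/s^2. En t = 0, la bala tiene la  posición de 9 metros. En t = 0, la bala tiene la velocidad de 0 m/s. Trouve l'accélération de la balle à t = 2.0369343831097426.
Pour résoudre ceci, nous devons prendre 1 primitive de notre équation du jerk j(t) = 7·sin(t). La primitive du jerk, avec a(0) = -7, donne l'accélération: a(t) = -7·cos(t). Nous avons l'accélération a(t) = -7·cos(t). En substituant t = 2.0369343831097426: a(2.0369343831097426) = 3.14607811077562.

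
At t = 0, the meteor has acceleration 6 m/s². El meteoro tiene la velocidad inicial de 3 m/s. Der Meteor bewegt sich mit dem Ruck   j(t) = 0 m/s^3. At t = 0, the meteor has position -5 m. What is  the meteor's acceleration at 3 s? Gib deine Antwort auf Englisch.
We must find the integral of our jerk equation j(t) = 0 1 time. Finding the integral of j(t) and using a(0) = 6: a(t) = 6. Using a(t) = 6 and substituting t = 3, we find a = 6.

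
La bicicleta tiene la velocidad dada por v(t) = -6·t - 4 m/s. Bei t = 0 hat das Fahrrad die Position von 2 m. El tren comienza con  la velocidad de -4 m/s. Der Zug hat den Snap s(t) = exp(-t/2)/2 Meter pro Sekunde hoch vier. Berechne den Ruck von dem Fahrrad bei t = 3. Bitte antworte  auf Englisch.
To solve this, we need to take 2 derivatives of our velocity equation v(t) = -6·t - 4. The derivative of velocity gives acceleration: a(t) = -6. The derivative of acceleration gives jerk: j(t) = 0. Using j(t) = 0 and substituting t = 3, we find j = 0.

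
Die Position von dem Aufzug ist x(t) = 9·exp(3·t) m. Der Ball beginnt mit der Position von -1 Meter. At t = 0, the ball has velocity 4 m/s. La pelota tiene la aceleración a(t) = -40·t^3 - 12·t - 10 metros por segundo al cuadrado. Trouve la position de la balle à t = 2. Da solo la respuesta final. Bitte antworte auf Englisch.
The answer is -93.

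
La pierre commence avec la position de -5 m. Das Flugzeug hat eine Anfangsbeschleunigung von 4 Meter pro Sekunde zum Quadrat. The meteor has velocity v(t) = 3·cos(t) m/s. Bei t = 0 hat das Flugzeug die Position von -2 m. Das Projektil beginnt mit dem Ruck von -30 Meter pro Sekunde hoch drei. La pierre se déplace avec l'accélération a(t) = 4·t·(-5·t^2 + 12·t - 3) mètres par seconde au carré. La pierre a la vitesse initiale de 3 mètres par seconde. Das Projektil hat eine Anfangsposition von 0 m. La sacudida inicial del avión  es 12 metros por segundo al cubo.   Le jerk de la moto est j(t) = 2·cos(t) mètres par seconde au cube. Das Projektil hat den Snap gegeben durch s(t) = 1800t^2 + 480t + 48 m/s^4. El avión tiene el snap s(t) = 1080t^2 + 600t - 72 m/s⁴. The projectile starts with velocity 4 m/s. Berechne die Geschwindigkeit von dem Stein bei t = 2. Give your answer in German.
Wir müssen unsere Gleichung für die Beschleunigung a(t) = 4·t·(-5·t^2 + 12·t - 3) 1-mal integrieren. Mit ∫a(t)dt und Anwendung von v(0) = 3, finden wir v(t) = -5·t^4 + 16·t^3 - 6·t^2 + 3. Aus der Gleichung für die Geschwindigkeit v(t) = -5·t^4 + 16·t^3 - 6·t^2 + 3, setzen wir t = 2 ein und erhalten v = 27.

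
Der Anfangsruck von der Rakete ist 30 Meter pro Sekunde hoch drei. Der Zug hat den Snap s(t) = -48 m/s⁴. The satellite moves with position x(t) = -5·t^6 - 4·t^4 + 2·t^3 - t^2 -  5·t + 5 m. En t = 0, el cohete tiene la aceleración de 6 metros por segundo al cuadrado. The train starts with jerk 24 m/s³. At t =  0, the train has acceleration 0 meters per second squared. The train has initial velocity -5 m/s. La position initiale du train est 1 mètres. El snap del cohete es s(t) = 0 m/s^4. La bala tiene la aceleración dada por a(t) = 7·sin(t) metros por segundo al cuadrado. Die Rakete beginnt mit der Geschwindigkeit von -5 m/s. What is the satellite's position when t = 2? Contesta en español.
De la ecuación de la posición x(t) = -5·t^6 - 4·t^4 + 2·t^3 - t^2 - 5·t + 5, sustituimos t = 2 para obtener x = -377.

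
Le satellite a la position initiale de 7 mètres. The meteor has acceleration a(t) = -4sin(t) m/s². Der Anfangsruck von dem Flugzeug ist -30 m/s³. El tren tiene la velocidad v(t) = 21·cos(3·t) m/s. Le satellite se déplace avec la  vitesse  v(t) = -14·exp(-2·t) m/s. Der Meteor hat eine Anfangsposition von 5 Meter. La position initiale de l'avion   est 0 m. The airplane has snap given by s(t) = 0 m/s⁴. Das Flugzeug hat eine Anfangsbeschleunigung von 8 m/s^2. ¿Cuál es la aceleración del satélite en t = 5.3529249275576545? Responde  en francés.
Nous devons dériver notre équation de la vitesse v(t) = -14·exp(-2·t) 1 fois. La dérivée de la vitesse donne l'accélération: a(t) = 28·exp(-2·t). De l'équation de l'accélération a(t) = 28·exp(-2·t), nous substituons t = 5.3529249275576545 pour obtenir a = 0.000627576272251487.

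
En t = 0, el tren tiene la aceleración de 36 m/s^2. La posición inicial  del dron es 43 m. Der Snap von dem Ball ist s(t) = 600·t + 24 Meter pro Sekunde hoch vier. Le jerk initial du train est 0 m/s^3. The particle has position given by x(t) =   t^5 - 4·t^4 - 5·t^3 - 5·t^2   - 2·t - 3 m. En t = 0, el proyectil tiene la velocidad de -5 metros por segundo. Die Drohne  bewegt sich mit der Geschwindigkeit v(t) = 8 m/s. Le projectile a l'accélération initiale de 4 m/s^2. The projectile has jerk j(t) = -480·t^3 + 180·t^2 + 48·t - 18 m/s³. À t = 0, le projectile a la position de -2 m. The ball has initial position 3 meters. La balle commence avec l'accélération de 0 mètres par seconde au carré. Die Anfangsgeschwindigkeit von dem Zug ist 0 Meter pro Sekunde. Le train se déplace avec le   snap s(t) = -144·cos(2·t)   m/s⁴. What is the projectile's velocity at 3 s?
To solve this, we need to take 2 antiderivatives of our jerk equation j(t) = -480·t^3 + 180·t^2 + 48·t - 18. Finding the antiderivative of j(t) and using a(0) = 4: a(t) = -120·t^4 + 60·t^3 + 24·t^2 - 18·t + 4. The antiderivative of acceleration is velocity. Using v(0) = -5, we get v(t) = -24·t^5 + 15·t^4 + 8·t^3 - 9·t^2 + 4·t - 5. From the given velocity equation v(t) = -24·t^5 + 15·t^4 + 8·t^3 - 9·t^2 + 4·t - 5, we substitute t = 3 to get v = -4475.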